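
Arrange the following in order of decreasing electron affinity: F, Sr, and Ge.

F > Ge > Sr

F is in period 2, group 17; Ge is in period 4, group 14; Sr is in period 5, group 2.
Adding an electron releases more energy for atoms nearer the top right (short of the noble gases).
Here both period and group differ, so the two effects have to be weighed against each other.
Ge > Sr: relative to Sr, both the across-period and down-group shifts push Ge's electron affinity up.
F > Ge: relative to Ge, both the across-period and down-group shifts push F's electron affinity up.
Tabulated electron affinity (kJ/mol): F 328, Ge 119, Sr 5.
So from highest to lowest: F > Ge > Sr.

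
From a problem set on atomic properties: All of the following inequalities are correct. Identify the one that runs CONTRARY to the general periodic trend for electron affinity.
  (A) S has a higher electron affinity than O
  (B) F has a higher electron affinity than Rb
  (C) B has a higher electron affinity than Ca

The general trend: electron affinity increases across a period and decreases down a group.
(A) S (period 3, group 16) vs O (period 2, group 16): the stated order contradicts the simple trend.
(B) F (period 2, group 17) vs Rb (period 5, group 1): the stated order agrees with the simple trend.
(C) B (period 2, group 13) vs Ca (period 4, group 2): the stated order agrees with the simple trend.
The exception is (A): the compact 2p subshell of O repels the added electron more than S's larger 3p does.

(A)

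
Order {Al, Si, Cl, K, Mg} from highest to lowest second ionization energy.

IE_2 is the cost of taking one more electron from the +1 cation: Al⁺ still has 2 valence electrons; Si⁺ still has 3 valence electrons; Cl⁺ still has 6 valence electrons; K⁺ is the bare [Ar] core; Mg⁺ still has 1 valence electron.
Pulling an electron out of a noble-gas core costs far more than removing a remaining valence electron, so K sits at the high end of IE_2.
Valence configurations: Al⁺ [Ne]3s², Si⁺ [Ne]3s²3p¹, Cl⁺ [Ne]3s²3p⁴, Mg⁺ [Ne]3s¹.
Si⁺ loses a lone 3p electron whereas Al⁺ must break into a filled 3s² pair, so IE_2(Al) > IE_2(Si) even though Si has the higher nuclear charge.
The numbers (kJ/mol): Al 1817, Si 1577, Cl 2298, K 3052, Mg 1451.
Overall IE_2 order: Mg < Si < Al < Cl < K.

K > Cl > Al > Si > Mg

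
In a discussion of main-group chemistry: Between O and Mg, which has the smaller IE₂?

Mg

After 1 electron has been removed, what remains? O⁺ still has 5 valence electrons; Mg⁺ still has 1 valence electron.
All are still removing valence electrons, so compare the +1 ions as you would atoms: IE_2 generally rises across a period (higher Z_eff) and falls down a group (larger shell), subject to the usual subshell exceptions.
Valence configurations: O⁺ [He]2s²2p³, Mg⁺ [Ne]3s¹.
The numbers (kJ/mol): O 3388, Mg 1451.
So the second ionization energies run Mg < O.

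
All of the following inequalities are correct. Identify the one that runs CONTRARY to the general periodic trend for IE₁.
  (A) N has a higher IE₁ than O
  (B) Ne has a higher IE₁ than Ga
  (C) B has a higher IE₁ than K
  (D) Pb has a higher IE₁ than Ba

(A)

The general trend: IE₁ increases across a period and decreases down a group.
(A) N (period 2, group 15) vs O (period 2, group 16): the stated order contradicts the simple trend.
(B) Ne (period 2, group 18) vs Ga (period 4, group 13): the stated order agrees with the simple trend.
(C) B (period 2, group 13) vs K (period 4, group 1): the stated order agrees with the simple trend.
(D) Pb (period 6, group 14) vs Ba (period 6, group 2): the stated order agrees with the simple trend.
The exception is (A): pairing an electron in O's 2p⁴ costs repulsion energy, so O ionizes more easily than half-filled N (2p³).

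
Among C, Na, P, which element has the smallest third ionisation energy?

The third ionization energy removes an electron from the +2 ion. For each element: C²⁺ still has 2 valence electrons; Na²⁺ is already 1 electron into the core; P²⁺ still has 3 valence electrons.
Pulling an electron out of a noble-gas core costs far more than removing a remaining valence electron, so Na sits at the high end of IE_3.
Valence configurations: C²⁺ [He]2s², P²⁺ [Ne]3s²3p¹.
Tabulated IE_3 (kJ/mol): C 4620, Na 6910, P 2914.
So the third ionization energies run P < C < Na.

P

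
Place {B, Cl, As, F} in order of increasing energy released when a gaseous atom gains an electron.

B, As, F, Cl

B is in period 2, group 13; F is in period 2, group 17; Cl is in period 3, group 17; As is in period 4, group 15.
EA tends to increase across a period and decrease down a group, though the pattern is less regular than for IE or radius.
Neither a single period nor a single group — weigh both effects.
As > B: period and group pull opposite ways; the across-period shift dominates (78 vs 27 kJ/mol).
F > As: relative to As, both the across-period and down-group shifts push F's electron affinity up.
Cl > F: this pair runs against the simple trend — see the exception note.
Note the exception: Cl has a higher electron affinity than F, contrary to the simple trend — F's small 2p subshell makes the incoming electron feel strong e⁻–e⁻ repulsion, so Cl actually releases more energy on gaining an electron.
Approximate values (kJ/mol): B 27, F 328, Cl 349, As 78.
So from lowest to highest: B < As < F < Cl.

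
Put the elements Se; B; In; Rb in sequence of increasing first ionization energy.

Rb < In < B < Se

B is in period 2, group 13; Se is in period 4, group 16; Rb is in period 5, group 1; In is in period 5, group 13.
Across a period the outer electron is held more tightly (higher IE₁); down a group it sits in a higher shell, more shielded, and comes off more easily.
Here both period and group differ, so the two effects have to be weighed against each other.
In > Rb: both are in period 5; the period trend gives In the larger value.
B > In: B sits above In in group 13, so the down-group effect alone puts B higher.
Se > B: the two effects oppose for this pair; the across-period effect wins (941 vs 801 kJ/mol).
Approximate values (kJ/mol): B 801, Se 941, Rb 403, In 558.
So from lowest to highest: Rb < In < B < Se.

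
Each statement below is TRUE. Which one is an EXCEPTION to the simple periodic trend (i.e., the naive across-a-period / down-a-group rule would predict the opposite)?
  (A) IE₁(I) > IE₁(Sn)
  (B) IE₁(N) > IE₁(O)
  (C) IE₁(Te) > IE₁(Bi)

The general trend: IE₁ increases across a period and decreases down a group.
(A) I (period 5, group 17) vs Sn (period 5, group 14): the stated order agrees with the simple trend.
(B) N (period 2, group 15) vs O (period 2, group 16): the stated order contradicts the simple trend.
(C) Te (period 5, group 16) vs Bi (period 6, group 15): the stated order agrees with the simple trend.
The exception is (B): pairing an electron in O's 2p⁴ costs repulsion energy, so O ionizes more easily than half-filled N (2p³).

(B)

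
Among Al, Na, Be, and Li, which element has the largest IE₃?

Be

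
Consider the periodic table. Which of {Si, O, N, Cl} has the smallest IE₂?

After 1 electron has been removed, what remains? Si⁺ still has 3 valence electrons; O⁺ still has 5 valence electrons; N⁺ still has 4 valence electrons; Cl⁺ still has 6 valence electrons.
All are still removing valence electrons, so compare the +1 ions as you would atoms: IE_2 generally rises across a period (higher Z_eff) and falls down a group (larger shell), subject to the usual subshell exceptions.
Valence configurations: Si⁺ [Ne]3s²3p¹, O⁺ [He]2s²2p³, N⁺ [He]2s²2p², Cl⁺ [Ne]3s²3p⁴.
The numbers (kJ/mol): Si 1577, O 3388, N 2856, Cl 2298.
Hence IE_2: Si < Cl < N < O.

Si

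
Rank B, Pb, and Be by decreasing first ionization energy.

Be is in period 2, group 2; B is in period 2, group 13; Pb is in period 6, group 14.
IE₁ increases left→right with effective nuclear charge and decreases top→bottom as the valence shell moves farther out.
Here both period and group differ, so the two effects have to be weighed against each other.
B > Pb: period and group pull opposite ways; the down-group shift dominates (801 vs 716 kJ/mol).
Be > B: this pair runs against the simple trend — see the exception note.
Note the exception: Be has a higher first ionization energy than B, contrary to the simple trend — removing B's lone 2p electron is easier than breaking Be's filled 2s².
Tabulated first ionization energy (kJ/mol): Be 900, B 801, Pb 716.
So from highest to lowest: Be > B > Pb.

Be, B, Pb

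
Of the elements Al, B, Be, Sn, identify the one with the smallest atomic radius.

Be is in period 2, group 2; B is in period 2, group 13; Al is in period 3, group 13; Sn is in period 5, group 14.
Moving right in a period, electrons are added to the same shell under a stronger nuclear pull, so atoms get smaller; moving down, a new shell is opened and atoms get larger.
These span different periods and groups, so the two trends combine.
Be > B: Be lies to the left of B in period 2, so the across-period effect alone puts Be larger.
Al > Be: the two effects oppose for this pair; the down-group effect wins (126 vs 102 pm).
Sn > Al: period and group pull opposite ways; the down-group shift dominates (140 vs 126 pm).
For reference (pm): Be 102, B 85, Al 126, Sn 140.
The smallest atomic radius among these belongs to B.

B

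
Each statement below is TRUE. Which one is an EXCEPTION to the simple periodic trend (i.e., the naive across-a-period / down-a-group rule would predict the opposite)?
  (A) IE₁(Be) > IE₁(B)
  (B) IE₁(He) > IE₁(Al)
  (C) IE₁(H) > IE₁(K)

The general trend: first ionization energy increases across a period and decreases down a group.
(A) Be (period 2, group 2) vs B (period 2, group 13): the stated order contradicts the simple trend.
(B) He (period 1, group 18) vs Al (period 3, group 13): the stated order agrees with the simple trend.
(C) H (period 1, group 1) vs K (period 4, group 1): the stated order agrees with the simple trend.
The exception is (A): removing B's lone 2p electron is easier than breaking Be's filled 2s².

(A)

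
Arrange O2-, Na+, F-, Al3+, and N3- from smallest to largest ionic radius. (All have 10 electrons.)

All of these have 10 electrons, so size is governed by nuclear charge alone: the more protons, the stronger the pull on the same electron cloud, and the smaller the ion.
Nuclear charges: Al3+ (Z=13), Na+ (Z=11), F- (Z=9), O2- (Z=8), N3- (Z=7).
Smallest to largest: Al3+ < Na+ < F- < O2- < N3-.

Al3+ < Na+ < F- < O2- < N3-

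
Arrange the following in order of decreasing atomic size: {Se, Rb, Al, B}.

Rb, Al, Se, B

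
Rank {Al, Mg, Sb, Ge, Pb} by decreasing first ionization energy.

Sb > Ge > Mg > Pb > Al

Mg is in period 3, group 2; Al is in period 3, group 13; Ge is in period 4, group 14; Sb is in period 5, group 15; Pb is in period 6, group 14.
Removing the outermost electron gets harder across a period and easier down a group.
These span different periods and groups, so the two trends combine.
Pb > Al: period and group pull opposite ways; the across-period shift dominates (716 vs 578 kJ/mol).
Mg > Pb: the two effects oppose for this pair; the down-group effect wins (738 vs 716 kJ/mol).
Ge > Mg: the two effects oppose for this pair; the across-period effect wins (762 vs 738 kJ/mol).
Sb > Ge: period and group pull opposite ways; the across-period shift dominates (831 vs 762 kJ/mol).
Note the exception: Mg has a higher first ionization energy than Al, contrary to the simple trend — Al's single 3p electron is easier to remove than one from Mg's filled 3s².
Tabulated first ionization energy (kJ/mol): Mg 738, Al 578, Ge 762, Sb 831, Pb 716.
So from highest to lowest: Sb > Ge > Mg > Pb > Al.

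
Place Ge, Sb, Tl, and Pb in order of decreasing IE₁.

Ge is in period 4, group 14; Sb is in period 5, group 15; Tl is in period 6, group 13; Pb is in period 6, group 14.
IE₁ increases left→right with effective nuclear charge and decreases top→bottom as the valence shell moves farther out.
Here both period and group differ, so the two effects have to be weighed against each other.
Pb > Tl: Pb lies to the right of Tl in period 6, so the across-period effect alone puts Pb higher.
Ge > Pb: they share group 14; the group trend gives Ge the larger value.
Sb > Ge: the two effects oppose for this pair; the across-period effect wins (831 vs 762 kJ/mol).
Tabulated first ionization energy (kJ/mol): Ge 762, Sb 831, Tl 589, Pb 716.
So from highest to lowest: Sb > Ge > Pb > Tl.

Sb > Ge > Pb > Tl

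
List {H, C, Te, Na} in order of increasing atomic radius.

H is in period 1, group 1; C is in period 2, group 14; Na is in period 3, group 1; Te is in period 5, group 16.
Radius decreases left→right (rising Z_eff, same n) and increases top→bottom (higher n).
Neither a single period nor a single group — weigh both effects.
C > H: period and group pull opposite ways; the down-group shift dominates (75 vs 32 pm).
Te > C: the two effects oppose for this pair; the down-group effect wins (136 vs 75 pm).
Na > Te: period and group pull opposite ways; the across-period shift dominates (155 vs 136 pm).
For reference (pm): H 32, C 75, Na 155, Te 136.
So from smallest to largest: H < C < Te < Na.

H, C, Te, Na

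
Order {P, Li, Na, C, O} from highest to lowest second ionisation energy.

IE_2 is the cost of taking one more electron from the +1 cation: P⁺ still has 4 valence electrons; Li⁺ is the bare [He] core; Na⁺ is the bare [Ne] core; C⁺ still has 3 valence electrons; O⁺ still has 5 valence electrons.
Breaking into a closed-shell core is much more expensive than removing a leftover valence electron — Na and Li have the largest IE_2 here.
Valence configurations: P⁺ [Ne]3s²3p², C⁺ [He]2s²2p¹, O⁺ [He]2s²2p³.
Approximate IE_2 values (kJ/mol): P 1907, Li 7298, Na 4562, C 2353, O 3388.
Hence IE_2: P < C < O < Na < Li.

Li > Na > O > C > P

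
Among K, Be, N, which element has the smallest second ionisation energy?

Be

The second ionization energy removes an electron from the +1 ion. For each element: K⁺ is the bare [Ar] core; Be⁺ still has 1 valence electron; N⁺ still has 4 valence electrons.
Pulling an electron out of a noble-gas core costs far more than removing a remaining valence electron, so K sits at the high end of IE_2.
Valence configurations: Be⁺ [He]2s¹, N⁺ [He]2s²2p².
Approximate IE_2 values (kJ/mol): K 3052, Be 1757, N 2856.
Hence IE_2: Be < N < K.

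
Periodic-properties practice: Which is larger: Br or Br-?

Br-

Forming Br- adds 1 electron to Br. More electron–electron repulsion in the same shell, with unchanged nuclear charge, lets the cloud expand.
An anion is larger than its parent atom: Br- > Br.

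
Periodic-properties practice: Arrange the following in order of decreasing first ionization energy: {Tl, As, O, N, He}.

He, N, O, As, Tl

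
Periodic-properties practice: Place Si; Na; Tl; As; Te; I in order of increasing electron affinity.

Tl, Na, As, Si, Te, I

Electron affinity generally becomes more exothermic across a period toward the halogens and less exothermic down a group.
Neither a single period nor a single group — weigh both effects.
Na > Tl: period and group pull opposite ways; the down-group shift dominates (53 vs 19 kJ/mol).
As > Na: period and group pull opposite ways; the across-period shift dominates (78 vs 53 kJ/mol).
Si > As: period and group pull opposite ways; the down-group shift dominates (134 vs 78 kJ/mol).
Te > Si: the two effects oppose for this pair; the across-period effect wins (190 vs 134 kJ/mol).
I > Te: both are in period 5; the period trend gives I the larger value.
Tabulated electron affinity (kJ/mol): Na 53, Si 134, As 78, Te 190, I 295, Tl 19.
So from lowest to highest: Tl < Na < As < Si < Te < I.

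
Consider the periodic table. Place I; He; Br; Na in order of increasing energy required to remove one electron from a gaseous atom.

Na < I < Br < He

He is in period 1, group 18; Na is in period 3, group 1; Br is in period 4, group 17; I is in period 5, group 17.
Removing the outermost electron gets harder across a period and easier down a group.
Here both period and group differ, so the two effects have to be weighed against each other.
I > Na: period and group pull opposite ways; the across-period shift dominates (1008 vs 496 kJ/mol).
Br > I: they share group 17; the group trend gives Br the larger value.
He > Br: relative to Br, both the across-period and down-group shifts push He's first ionization energy up.
For reference (kJ/mol): He 2372, Na 496, Br 1140, I 1008.
So from lowest to highest: Na < I < Br < He.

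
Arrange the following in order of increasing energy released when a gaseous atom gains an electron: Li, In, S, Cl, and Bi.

Li is in period 2, group 1; S is in period 3, group 16; Cl is in period 3, group 17; In is in period 5, group 13; Bi is in period 6, group 15.
Adding an electron releases more energy for atoms nearer the top right (short of the noble gases).
Neither a single period nor a single group — weigh both effects.
Li > In: the two effects oppose for this pair; the down-group effect wins (60 vs 29 kJ/mol).
Bi > Li: period and group pull opposite ways; the across-period shift dominates (91 vs 60 kJ/mol).
S > Bi: both effects reinforce here, so S is clearly the higher of the two.
Cl > S: both are in period 3; the period trend gives Cl the larger value.
Tabulated electron affinity (kJ/mol): Li 60, S 200, Cl 349, In 29, Bi 91.
So from lowest to highest: In < Li < Bi < S < Cl.

In < Li < Bi < S < Cl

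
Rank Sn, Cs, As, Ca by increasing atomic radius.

Ca is in period 4, group 2; As is in period 4, group 15; Sn is in period 5, group 14; Cs is in period 6, group 1.
Radius decreases left→right (rising Z_eff, same n) and increases top→bottom (higher n).
Here both period and group differ, so the two effects have to be weighed against each other.
Sn > As: relative to As, both the across-period and down-group shifts push Sn's atomic radius up.
Ca > Sn: the two effects oppose for this pair; the across-period effect wins (171 vs 140 pm).
Cs > Ca: relative to Ca, both the across-period and down-group shifts push Cs's atomic radius up.
Approximate values (pm): Ca 171, As 121, Sn 140, Cs 232.
So from smallest to largest: As < Sn < Ca < Cs.

As, Sn, Ca, Cs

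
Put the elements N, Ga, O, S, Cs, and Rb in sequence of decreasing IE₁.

N, O, S, Ga, Rb, Cs

N is in period 2, group 15; O is in period 2, group 16; S is in period 3, group 16; Ga is in period 4, group 13; Rb is in period 5, group 1; Cs is in period 6, group 1.
Removing the outermost electron gets harder across a period and easier down a group.
Neither a single period nor a single group — weigh both effects.
Rb > Cs: Rb sits above Cs in group 1, so the down-group effect alone puts Rb higher.
Ga > Rb: both effects reinforce here, so Ga is clearly the higher of the two.
S > Ga: relative to Ga, both the across-period and down-group shifts push S's first ionization energy up.
O > S: they share group 16; the group trend gives O the larger value.
N > O: this pair runs against the simple trend — see the exception note.
Note the exception: N has a higher first ionization energy than O, contrary to the simple trend — pairing an electron in O's 2p⁴ costs repulsion energy, so O ionizes more easily than half-filled N (2p³).
Approximate values (kJ/mol): N 1402, O 1314, S 1000, Ga 579, Rb 403, Cs 376.
So from highest to lowest: N > O > S > Ga > Rb > Cs.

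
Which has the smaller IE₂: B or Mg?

IE_2 is the cost of taking one more electron from the +1 cation: B⁺ still has 2 valence electrons; Mg⁺ still has 1 valence electron.
All are still removing valence electrons, so compare the +1 ions as you would atoms: IE_2 generally rises across a period (higher Z_eff) and falls down a group (larger shell), subject to the usual subshell exceptions.
Valence configurations: B⁺ [He]2s², Mg⁺ [Ne]3s¹.
The numbers (kJ/mol): B 2427, Mg 1451.
Overall IE_2 order: Mg < B.

Mg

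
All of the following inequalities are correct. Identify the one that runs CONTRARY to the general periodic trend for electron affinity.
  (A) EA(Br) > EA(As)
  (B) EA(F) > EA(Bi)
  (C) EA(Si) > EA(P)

(C)

The general trend: electron affinity increases across a period and decreases down a group.
(A) Br (period 4, group 17) vs As (period 4, group 15): the stated order agrees with the simple trend.
(B) F (period 2, group 17) vs Bi (period 6, group 15): the stated order agrees with the simple trend.
(C) Si (period 3, group 14) vs P (period 3, group 15): the stated order contradicts the simple trend.
The exception is (C): adding an electron to P's half-filled 3p³ is unfavourable, so Si (3p²) has the more exothermic EA.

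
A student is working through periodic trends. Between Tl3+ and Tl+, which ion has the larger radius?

Tl+

Both ions have Z = 81 protons, but Tl3+ has lost more electrons, so its remaining electrons feel a larger effective nuclear charge per electron and are pulled in more tightly.
Higher positive charge → smaller ion, so Tl+ > Tl3+.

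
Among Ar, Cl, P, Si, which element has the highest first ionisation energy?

Ar

Si is in period 3, group 14; P is in period 3, group 15; Cl is in period 3, group 17; Ar is in period 3, group 18.
Across a period the outer electron is held more tightly (higher IE₁); down a group it sits in a higher shell, more shielded, and comes off more easily.
All lie in period 3, so first ionization energy increases left to right.
The highest first ionisation energy among these belongs to Ar.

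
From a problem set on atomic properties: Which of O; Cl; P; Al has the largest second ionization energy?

Consider each +1 ion: O⁺ still has 5 valence electrons; Cl⁺ still has 6 valence electrons; P⁺ still has 4 valence electrons; Al⁺ still has 2 valence electrons.
All are still removing valence electrons, so compare the +1 ions as you would atoms: IE_2 generally rises across a period (higher Z_eff) and falls down a group (larger shell), subject to the usual subshell exceptions.
Valence configurations: O⁺ [He]2s²2p³, Cl⁺ [Ne]3s²3p⁴, P⁺ [Ne]3s²3p², Al⁺ [Ne]3s².
Approximate IE_2 values (kJ/mol): O 3388, Cl 2298, P 1907, Al 1817.
Overall IE_2 order: Al < P < Cl < O.

O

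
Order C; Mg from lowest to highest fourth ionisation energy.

C < Mg

After 3 electrons have been removed, what remains? C³⁺ still has 1 valence electron; Mg³⁺ is already 1 electron into the core.
Core electrons are held far more tightly than valence electrons, so Mg tops the IE_4 order.
The numbers (kJ/mol): C 6223, Mg 10543.
Putting it together, IE_4: C < Mg.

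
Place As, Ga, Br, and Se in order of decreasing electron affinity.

Br, Se, As, Ga

Atoms with high Z_eff and room in the valence shell (especially the halogens) have the most exothermic electron affinities.
All lie in period 4, so electron affinity increases left to right.
So from highest to lowest: Br > Se > As > Ga.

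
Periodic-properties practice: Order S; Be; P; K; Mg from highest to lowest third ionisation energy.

Be, Mg, K, S, P

After 2 electrons have been removed, what remains? S²⁺ still has 4 valence electrons; Be²⁺ is the bare [He] core; P²⁺ still has 3 valence electrons; K²⁺ is already 1 electron into the core; Mg²⁺ is the bare [Ne] core.
Breaking into a closed-shell core is much more expensive than removing a leftover valence electron — K, Mg and Be have the largest IE_3 here.
Valence configurations: S²⁺ [Ne]3s²3p², P²⁺ [Ne]3s²3p¹.
Approximate IE_3 values (kJ/mol): S 3357, Be 14849, P 2914, K 4420, Mg 7733.
Overall IE_3 order: P < S < K < Mg < Be.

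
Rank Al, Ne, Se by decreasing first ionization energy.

Ne > Se > Al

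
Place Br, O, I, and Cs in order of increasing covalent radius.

O < Br < I < Cs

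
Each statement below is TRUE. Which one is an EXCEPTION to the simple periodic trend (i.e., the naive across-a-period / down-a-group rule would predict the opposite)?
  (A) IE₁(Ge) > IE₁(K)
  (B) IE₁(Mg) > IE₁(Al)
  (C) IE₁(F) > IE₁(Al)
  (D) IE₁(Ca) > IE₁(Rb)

(B)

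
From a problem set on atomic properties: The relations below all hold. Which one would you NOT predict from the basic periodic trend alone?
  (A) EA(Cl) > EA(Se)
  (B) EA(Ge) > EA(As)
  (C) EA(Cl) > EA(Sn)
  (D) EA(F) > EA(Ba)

The general trend: electron affinity increases across a period and decreases down a group.
(A) Cl (period 3, group 17) vs Se (period 4, group 16): the stated order agrees with the simple trend.
(B) Ge (period 4, group 14) vs As (period 4, group 15): the stated order contradicts the simple trend.
(C) Cl (period 3, group 17) vs Sn (period 5, group 14): the stated order agrees with the simple trend.
(D) F (period 2, group 17) vs Ba (period 6, group 2): the stated order agrees with the simple trend.
The exception is (B): adding an electron to As's half-filled 4p³ is unfavourable, so Ge (4p²) has the more exothermic EA.

(B)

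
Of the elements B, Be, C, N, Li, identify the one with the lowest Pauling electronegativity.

Li is in period 2, group 1; Be is in period 2, group 2; B is in period 2, group 13; C is in period 2, group 14; N is in period 2, group 15.
EN rises left→right (higher Z_eff, smaller atoms) and falls top→bottom (larger, more shielded atoms).
All lie in period 2, so electronegativity increases left to right.
The lowest Pauling electronegativity among these belongs to Li.

Li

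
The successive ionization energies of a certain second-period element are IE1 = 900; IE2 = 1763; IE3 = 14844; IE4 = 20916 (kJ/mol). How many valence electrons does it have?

Look for the largest jump between consecutive ionization energies: IE3/IE2 ≈ 8.4, far larger than any earlier ratio.
That jump marks the point where a core electron is being removed. So the atom has 2 valence electrons.

2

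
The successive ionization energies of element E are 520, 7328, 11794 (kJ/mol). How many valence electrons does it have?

Look for the largest jump between consecutive ionization energies: IE2/IE1 ≈ 14.1, far larger than any earlier ratio.
That jump marks the point where a core electron is being removed. So the atom has 1 valence electron.

1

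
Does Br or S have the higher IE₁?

Br

S is in period 3, group 16; Br is in period 4, group 17.
First ionization energy rises across a period (greater Z_eff holds electrons more tightly) and falls down a group (valence electrons are farther from the nucleus).
These sit on a diagonal, where the across-period and down-group effects partly cancel.
Br > S: the two effects oppose for this pair; the across-period effect wins (1140 vs 1000 kJ/mol).
Approximate values (kJ/mol): S 1000, Br 1140.
So Br has the higher IE₁ (Br > S).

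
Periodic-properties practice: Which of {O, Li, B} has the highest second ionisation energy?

Li

The second ionization energy removes an electron from the +1 ion. For each element: O⁺ still has 5 valence electrons; Li⁺ is the bare [He] core; B⁺ still has 2 valence electrons.
Pulling an electron out of a noble-gas core costs far more than removing a remaining valence electron, so Li sits at the high end of IE_2.
Valence configurations: O⁺ [He]2s²2p³, B⁺ [He]2s².
Approximate IE_2 values (kJ/mol): O 3388, Li 7298, B 2427.
Putting it together, IE_2: B < O < Li.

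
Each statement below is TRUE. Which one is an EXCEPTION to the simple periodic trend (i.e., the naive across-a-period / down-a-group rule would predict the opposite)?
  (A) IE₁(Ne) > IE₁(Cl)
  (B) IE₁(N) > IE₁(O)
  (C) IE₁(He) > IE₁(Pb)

The general trend: IE₁ increases across a period and decreases down a group.
(A) Ne (period 2, group 18) vs Cl (period 3, group 17): the stated order agrees with the simple trend.
(B) N (period 2, group 15) vs O (period 2, group 16): the stated order contradicts the simple trend.
(C) He (period 1, group 18) vs Pb (period 6, group 14): the stated order agrees with the simple trend.
The exception is (B): pairing an electron in O's 2p⁴ costs repulsion energy, so O ionizes more easily than half-filled N (2p³).

(B)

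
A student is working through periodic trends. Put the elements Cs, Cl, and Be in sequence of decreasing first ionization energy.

Cl, Be, Cs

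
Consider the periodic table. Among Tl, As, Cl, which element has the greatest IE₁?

Cl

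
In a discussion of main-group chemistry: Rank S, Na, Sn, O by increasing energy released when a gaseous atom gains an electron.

O is in period 2, group 16; Na is in period 3, group 1; S is in period 3, group 16; Sn is in period 5, group 14.
Atoms with high Z_eff and room in the valence shell (especially the halogens) have the most exothermic electron affinities.
These span different periods and groups, so the two trends combine.
Sn > Na: period and group pull opposite ways; the across-period shift dominates (107 vs 53 kJ/mol).
O > Sn: both effects reinforce here, so O is clearly the higher of the two.
S > O: this pair runs against the simple trend — see the exception note.
Note the exception: S has a higher electron affinity than O, contrary to the simple trend — the compact 2p subshell of O repels the added electron more than S's larger 3p does.
For reference (kJ/mol): O 141, Na 53, S 200, Sn 107.
So from lowest to highest: Na < Sn < O < S.

Na < Sn < O < S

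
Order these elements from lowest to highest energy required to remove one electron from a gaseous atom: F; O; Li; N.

Across a period the outer electron is held more tightly (higher IE₁); down a group it sits in a higher shell, more shielded, and comes off more easily.
All lie in period 2; the across-period trend (first ionization energy increases left to right) applies, with the exception below.
Note the exception: N has a higher first ionization energy than O, contrary to the simple trend — pairing an electron in O's 2p⁴ costs repulsion energy, so O ionizes more easily than half-filled N (2p³).
Tabulated first ionization energy (kJ/mol): Li 520, N 1402, O 1314, F 1681.
So from lowest to highest: Li < O < N < F.

Li, O, N, F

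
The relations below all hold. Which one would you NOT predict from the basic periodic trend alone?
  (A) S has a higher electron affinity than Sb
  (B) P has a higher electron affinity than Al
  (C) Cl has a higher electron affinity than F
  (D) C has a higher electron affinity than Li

(C)

The general trend: electron affinity increases across a period and decreases down a group.
(A) S (period 3, group 16) vs Sb (period 5, group 15): the stated order agrees with the simple trend.
(B) P (period 3, group 15) vs Al (period 3, group 13): the stated order agrees with the simple trend.
(C) Cl (period 3, group 17) vs F (period 2, group 17): the stated order contradicts the simple trend.
(D) C (period 2, group 14) vs Li (period 2, group 1): the stated order agrees with the simple trend.
The exception is (C): F's small 2p subshell makes the incoming electron feel strong e⁻–e⁻ repulsion, so Cl actually releases more energy on gaining an electron.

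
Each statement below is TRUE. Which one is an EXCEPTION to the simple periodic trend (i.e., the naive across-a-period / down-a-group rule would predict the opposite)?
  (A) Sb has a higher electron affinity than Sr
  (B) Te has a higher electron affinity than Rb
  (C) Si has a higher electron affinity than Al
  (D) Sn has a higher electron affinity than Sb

The general trend: electron affinity increases across a period and decreases down a group.
(A) Sb (period 5, group 15) vs Sr (period 5, group 2): the stated order agrees with the simple trend.
(B) Te (period 5, group 16) vs Rb (period 5, group 1): the stated order agrees with the simple trend.
(C) Si (period 3, group 14) vs Al (period 3, group 13): the stated order agrees with the simple trend.
(D) Sn (period 5, group 14) vs Sb (period 5, group 15): the stated order contradicts the simple trend.
The exception is (D): adding an electron to Sb's half-filled 5p³ is unfavourable, so Sn has the more exothermic EA.

(D)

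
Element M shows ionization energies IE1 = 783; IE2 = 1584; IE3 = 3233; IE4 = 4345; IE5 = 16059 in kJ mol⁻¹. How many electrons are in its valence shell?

4

Look for the largest jump between consecutive ionization energies: IE5/IE4 ≈ 3.7, far larger than any earlier ratio.
That jump marks the point where a core electron is being removed. So the atom has 4 valence electrons.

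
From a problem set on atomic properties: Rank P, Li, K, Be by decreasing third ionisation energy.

Be > Li > K > P

Consider each +2 ion: P²⁺ still has 3 valence electrons; Li²⁺ is already 1 electron into the core; K²⁺ is already 1 electron into the core; Be²⁺ is the bare [He] core.
Breaking into a closed-shell core is much more expensive than removing a leftover valence electron — K, Li and Be have the largest IE_3 here.
The numbers (kJ/mol): P 2914, Li 11815, K 4420, Be 14849.
Overall IE_3 order: P < K < Li < Be.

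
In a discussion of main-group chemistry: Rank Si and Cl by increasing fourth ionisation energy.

Si < Cl

After 3 electrons have been removed, what remains? Si³⁺ still has 1 valence electron; Cl³⁺ still has 4 valence electrons.
All are still removing valence electrons, so compare the +3 ions as you would atoms: IE_4 generally rises across a period (higher Z_eff) and falls down a group (larger shell), subject to the usual subshell exceptions.
Valence configurations: Si³⁺ [Ne]3s¹, Cl³⁺ [Ne]3s²3p².
Approximate IE_4 values (kJ/mol): Si 4356, Cl 5159.
Overall IE_4 order: Si < Cl.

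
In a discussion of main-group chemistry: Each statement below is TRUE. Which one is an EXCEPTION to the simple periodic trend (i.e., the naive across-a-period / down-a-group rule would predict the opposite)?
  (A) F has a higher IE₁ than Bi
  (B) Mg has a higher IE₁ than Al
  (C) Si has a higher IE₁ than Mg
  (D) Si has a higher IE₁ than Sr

(B)

The general trend: IE₁ increases across a period and decreases down a group.
(A) F (period 2, group 17) vs Bi (period 6, group 15): the stated order agrees with the simple trend.
(B) Mg (period 3, group 2) vs Al (period 3, group 13): the stated order contradicts the simple trend.
(C) Si (period 3, group 14) vs Mg (period 3, group 2): the stated order agrees with the simple trend.
(D) Si (period 3, group 14) vs Sr (period 5, group 2): the stated order agrees with the simple trend.
The exception is (B): Al's single 3p electron is easier to remove than one from Mg's filled 3s².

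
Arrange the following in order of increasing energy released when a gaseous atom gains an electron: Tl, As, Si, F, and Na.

Tl < Na < As < Si < F

Adding an electron releases more energy for atoms nearer the top right (short of the noble gases).
These span different periods and groups, so the two trends combine.
Na > Tl: period and group pull opposite ways; the down-group shift dominates (53 vs 19 kJ/mol).
As > Na: period and group pull opposite ways; the across-period shift dominates (78 vs 53 kJ/mol).
Si > As: the two effects oppose for this pair; the down-group effect wins (134 vs 78 kJ/mol).
F > Si: relative to Si, both the across-period and down-group shifts push F's electron affinity up.
For reference (kJ/mol): F 328, Na 53, Si 134, As 78, Tl 19.
So from lowest to highest: Tl < Na < As < Si < F.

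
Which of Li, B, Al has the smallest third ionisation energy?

Consider each +2 ion: Li²⁺ is already 1 electron into the core; B²⁺ still has 1 valence electron; Al²⁺ still has 1 valence electron.
Core electrons are held far more tightly than valence electrons, so Li tops the IE_3 order.
Valence configurations: B²⁺ [He]2s¹, Al²⁺ [Ne]3s¹.
Approximate IE_3 values (kJ/mol): Li 11815, B 3660, Al 2745.
So the third ionization energies run Al < B < Li.

Al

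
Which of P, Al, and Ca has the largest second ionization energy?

The second ionization energy removes an electron from the +1 ion. For each element: P⁺ still has 4 valence electrons; Al⁺ still has 2 valence electrons; Ca⁺ still has 1 valence electron.
All are still removing valence electrons, so compare the +1 ions as you would atoms: IE_2 generally rises across a period (higher Z_eff) and falls down a group (larger shell), subject to the usual subshell exceptions.
Valence configurations: P⁺ [Ne]3s²3p², Al⁺ [Ne]3s², Ca⁺ [Ar]4s¹.
The numbers (kJ/mol): P 1907, Al 1817, Ca 1145.
Overall IE_2 order: Ca < Al < P.

P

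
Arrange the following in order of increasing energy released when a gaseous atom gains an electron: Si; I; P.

Si is in period 3, group 14; P is in period 3, group 15; I is in period 5, group 17.
Electron affinity generally becomes more exothermic across a period toward the halogens and less exothermic down a group.
Here both period and group differ, so the two effects have to be weighed against each other.
Si > P: this pair runs against the simple trend — see the exception note.
I > Si: the two effects oppose for this pair; the across-period effect wins (295 vs 134 kJ/mol).
Note the exception: Si has a higher electron affinity than P, contrary to the simple trend — adding an electron to P's half-filled 3p³ is unfavourable, so Si (3p²) has the more exothermic EA.
For reference (kJ/mol): Si 134, P 72, I 295.
So from lowest to highest: P < Si < I.

P < Si < I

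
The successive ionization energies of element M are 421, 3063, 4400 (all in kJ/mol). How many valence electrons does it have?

1

Look for the largest jump between consecutive ionization energies: IE2/IE1 ≈ 7.3, far larger than any earlier ratio.
That jump marks the point where a core electron is being removed. So the atom has 1 valence electron.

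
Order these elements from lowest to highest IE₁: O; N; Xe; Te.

Te < Xe < O < N

N is in period 2, group 15; O is in period 2, group 16; Te is in period 5, group 16; Xe is in period 5, group 18.
Across a period the outer electron is held more tightly (higher IE₁); down a group it sits in a higher shell, more shielded, and comes off more easily.
Here both period and group differ, so the two effects have to be weighed against each other.
Xe > Te: both are in period 5; the period trend gives Xe the larger value.
O > Xe: period and group pull opposite ways; the down-group shift dominates (1314 vs 1170 kJ/mol).
N > O: this pair runs against the simple trend — see the exception note.
Note the exception: N has a higher first ionization energy than O, contrary to the simple trend — pairing an electron in O's 2p⁴ costs repulsion energy, so O ionizes more easily than half-filled N (2p³).
For reference (kJ/mol): N 1402, O 1314, Te 869, Xe 1170.
So from lowest to highest: Te < Xe < O < N.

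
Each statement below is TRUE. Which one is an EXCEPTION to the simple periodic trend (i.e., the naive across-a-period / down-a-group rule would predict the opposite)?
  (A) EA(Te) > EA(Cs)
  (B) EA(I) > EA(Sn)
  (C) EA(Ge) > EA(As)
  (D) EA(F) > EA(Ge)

(C)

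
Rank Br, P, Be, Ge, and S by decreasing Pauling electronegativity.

Br > S > P > Ge > Be

Be is in period 2, group 2; P is in period 3, group 15; S is in period 3, group 16; Ge is in period 4, group 14; Br is in period 4, group 17.
Electronegativity increases across a period and decreases down a group, tracking effective nuclear charge and atomic size.
Here both period and group differ, so the two effects have to be weighed against each other.
Ge > Be: the two effects oppose for this pair; the across-period effect wins (2.01 vs 1.57).
P > Ge: both effects reinforce here, so P is clearly the higher of the two.
S > P: both are in period 3; the period trend gives S the larger value.
Br > S: the two effects oppose for this pair; the across-period effect wins (2.96 vs 2.58).
For reference (Pauling): Be 1.57, P 2.19, S 2.58, Ge 2.01, Br 2.96.
So from highest to lowest: Br > S > P > Ge > Be.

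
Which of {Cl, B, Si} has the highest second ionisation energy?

The second ionization energy removes an electron from the +1 ion. For each element: Cl⁺ still has 6 valence electrons; B⁺ still has 2 valence electrons; Si⁺ still has 3 valence electrons.
All are still removing valence electrons, so compare the +1 ions as you would atoms: IE_2 generally rises across a period (higher Z_eff) and falls down a group (larger shell), subject to the usual subshell exceptions.
Valence configurations: Cl⁺ [Ne]3s²3p⁴, B⁺ [He]2s², Si⁺ [Ne]3s²3p¹.
Approximate IE_2 values (kJ/mol): Cl 2298, B 2427, Si 1577.
Putting it together, IE_2: Si < Cl < B.

B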